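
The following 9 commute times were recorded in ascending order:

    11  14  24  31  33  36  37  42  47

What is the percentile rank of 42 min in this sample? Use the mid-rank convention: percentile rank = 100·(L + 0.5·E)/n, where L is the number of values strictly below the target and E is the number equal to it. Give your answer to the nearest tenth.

Count below 42: L = 7; count equal: E = 1; n = 9.
Percentile rank = 100·(7 + 0.5·1)/9 = 100·7.5/9 = 83.33.

83.3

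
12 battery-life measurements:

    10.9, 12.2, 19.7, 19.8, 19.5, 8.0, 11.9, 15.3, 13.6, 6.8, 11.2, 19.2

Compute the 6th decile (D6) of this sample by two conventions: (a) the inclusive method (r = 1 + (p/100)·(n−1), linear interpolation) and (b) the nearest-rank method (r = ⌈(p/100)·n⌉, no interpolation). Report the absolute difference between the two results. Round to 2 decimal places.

Sorted: 6.8, 8.0, 10.9, 11.2, 11.9, 12.2, 13.6, 15.3, 19.2, 19.5, 19.7, 19.8.
n = 12.
(a) r = 7.6; between ranks 7 (13.6) and 8 (15.3): 14.62.
(b) the nearest-rank method: rank 8 → 15.3.
|14.62 − 15.3| = 0.68.

0.68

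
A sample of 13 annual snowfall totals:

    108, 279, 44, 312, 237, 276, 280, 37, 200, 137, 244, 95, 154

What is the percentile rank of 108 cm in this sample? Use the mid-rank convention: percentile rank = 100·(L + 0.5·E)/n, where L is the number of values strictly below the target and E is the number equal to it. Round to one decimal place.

Sorted: 37, 44, 95, 108, 137, 154, 200, 237, 244, 276, 279, 280, 312.
Count below 108: L = 3; count equal: E = 1; n = 13.
Percentile rank = 100·(3 + 0.5·1)/13 = 100·3.5/13 = 26.92.

26.9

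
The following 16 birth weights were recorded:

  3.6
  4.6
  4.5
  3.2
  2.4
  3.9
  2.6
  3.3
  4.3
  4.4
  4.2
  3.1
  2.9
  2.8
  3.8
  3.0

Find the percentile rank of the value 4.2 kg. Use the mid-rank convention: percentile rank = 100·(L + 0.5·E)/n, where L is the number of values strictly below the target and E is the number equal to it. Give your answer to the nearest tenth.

Sorted: 2.4, 2.6, 2.8, 2.9, 3.0, 3.1, 3.2, 3.3, 3.6, 3.8, 3.9, 4.2, 4.3, 4.4, 4.5, 4.6.
Count below 4.2: L = 11; count equal: E = 1; n = 16.
Percentile rank = 100·(11 + 0.5·1)/16 = 100·11.5/16 = 71.88.

71.9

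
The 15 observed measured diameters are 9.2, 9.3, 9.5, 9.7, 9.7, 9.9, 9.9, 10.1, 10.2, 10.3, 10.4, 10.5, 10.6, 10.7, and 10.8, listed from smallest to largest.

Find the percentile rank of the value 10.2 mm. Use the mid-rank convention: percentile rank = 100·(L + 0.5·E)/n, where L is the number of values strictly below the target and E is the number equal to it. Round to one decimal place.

56.7

Count below 10.2: L = 8; count equal: E = 1; n = 15.
Percentile rank = 100·(8 + 0.5·1)/15 = 100·8.5/15 = 56.67.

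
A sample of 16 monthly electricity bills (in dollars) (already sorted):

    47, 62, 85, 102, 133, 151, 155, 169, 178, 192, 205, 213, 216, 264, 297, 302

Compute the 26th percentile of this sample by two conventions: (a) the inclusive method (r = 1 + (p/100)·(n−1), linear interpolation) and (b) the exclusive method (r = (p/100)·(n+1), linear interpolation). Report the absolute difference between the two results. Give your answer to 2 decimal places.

14.88

n = 16.
(a) r = 4.9; between ranks 4 (102) and 5 (133): 129.9.
(b) r = 4.42; between ranks 4 (102) and 5 (133): 115.02.
|129.9 − 115.02| = 14.88.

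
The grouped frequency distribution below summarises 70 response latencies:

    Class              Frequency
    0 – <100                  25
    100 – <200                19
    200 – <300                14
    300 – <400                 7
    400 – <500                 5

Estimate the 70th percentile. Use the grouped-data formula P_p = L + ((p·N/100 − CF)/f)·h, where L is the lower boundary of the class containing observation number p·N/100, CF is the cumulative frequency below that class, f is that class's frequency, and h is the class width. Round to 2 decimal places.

N = 70; target position k = 70/100 · 70 = 49.
Cumulative frequencies: 25, 44, 58, 65, 70.
Observation 49 falls in the class 200 – <300.
L = 200, CF = 44, f = 14, h = 100.
P70 = 200 + ((49 − 44)/14)·100 = 200 + 35.7143 = 235.714.

235.71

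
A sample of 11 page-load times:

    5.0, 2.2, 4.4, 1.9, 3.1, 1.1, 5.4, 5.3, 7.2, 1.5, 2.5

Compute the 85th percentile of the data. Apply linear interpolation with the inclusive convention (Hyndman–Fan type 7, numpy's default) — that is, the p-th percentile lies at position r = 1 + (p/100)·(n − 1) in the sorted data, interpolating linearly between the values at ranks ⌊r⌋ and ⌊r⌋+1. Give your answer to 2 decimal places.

Sorted: 1.1, 1.5, 1.9, 2.2, 2.5, 3.1, 4.4, 5.0, 5.3, 5.4, 7.2.
n = 11.
r = 1 + (85/100)·(11 − 1) = 1 + 8.5 = 9.5.
Rank 9 is 5.3 and rank 10 is 5.4.
Interpolate: 5.3 + 0.5·(5.4 − 5.3) = 5.3 + 0.5·0.1 = 5.35.

5.35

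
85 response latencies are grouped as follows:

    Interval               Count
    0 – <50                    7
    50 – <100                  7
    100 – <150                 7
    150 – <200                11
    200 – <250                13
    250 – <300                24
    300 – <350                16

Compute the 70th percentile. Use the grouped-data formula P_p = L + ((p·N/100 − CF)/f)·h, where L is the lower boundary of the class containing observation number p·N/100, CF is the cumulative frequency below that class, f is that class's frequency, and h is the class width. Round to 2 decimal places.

280.21

N = 85; target position k = 70/100 · 85 = 59.5.
Cumulative frequencies: 7, 14, 21, 32, 45, 69, 85.
Observation 59.5 falls in the class 250 – <300.
L = 250, CF = 45, f = 24, h = 50.
P70 = 250 + ((59.5 − 45)/24)·50 = 250 + 30.2083 = 280.208.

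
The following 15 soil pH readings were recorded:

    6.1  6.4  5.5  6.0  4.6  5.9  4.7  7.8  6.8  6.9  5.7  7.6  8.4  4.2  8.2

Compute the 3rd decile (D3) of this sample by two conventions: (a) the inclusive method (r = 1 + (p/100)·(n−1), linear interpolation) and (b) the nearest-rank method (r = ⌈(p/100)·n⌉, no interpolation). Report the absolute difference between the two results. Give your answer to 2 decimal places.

Sorted: 4.2, 4.6, 4.7, 5.5, 5.7, 5.9, 6.0, 6.1, 6.4, 6.8, 6.9, 7.6, 7.8, 8.2, 8.4.
n = 15.
(a) r = 5.2; between ranks 5 (5.7) and 6 (5.9): 5.74.
(b) the nearest-rank method: rank 5 → 5.7.
|5.74 − 5.7| = 0.04.

0.04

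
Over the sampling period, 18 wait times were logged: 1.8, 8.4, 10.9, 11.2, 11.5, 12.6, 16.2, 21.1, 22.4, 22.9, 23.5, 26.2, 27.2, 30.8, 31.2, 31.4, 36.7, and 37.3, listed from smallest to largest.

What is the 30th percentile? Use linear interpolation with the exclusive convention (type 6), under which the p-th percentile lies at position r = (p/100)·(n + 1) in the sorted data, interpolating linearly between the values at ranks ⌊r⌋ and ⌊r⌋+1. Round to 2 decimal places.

12.27

n = 18.
r = (30/100)·(18 + 1) = 5.7.
Rank 5 is 11.5 and rank 6 is 12.6.
Interpolate: 11.5 + 0.7·(12.6 − 11.5) = 11.5 + 0.7·1.1 = 12.27.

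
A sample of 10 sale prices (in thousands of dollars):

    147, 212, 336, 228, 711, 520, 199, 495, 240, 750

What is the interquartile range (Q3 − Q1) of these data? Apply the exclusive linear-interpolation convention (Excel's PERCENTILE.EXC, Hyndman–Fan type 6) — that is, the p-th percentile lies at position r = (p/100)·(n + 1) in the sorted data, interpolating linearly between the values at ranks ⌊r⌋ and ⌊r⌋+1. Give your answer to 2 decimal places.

Sorted: 147, 199, 212, 228, 240, 336, 495, 520, 711, 750.
n = 10.
P25: r = 2.75; ranks 2–3 are 199, 212; interpolating gives 208.75.
P75: r = 8.25; ranks 8–9 are 520, 711; interpolating gives 567.75.
Difference: 567.75 − 208.75 = 359.

359.00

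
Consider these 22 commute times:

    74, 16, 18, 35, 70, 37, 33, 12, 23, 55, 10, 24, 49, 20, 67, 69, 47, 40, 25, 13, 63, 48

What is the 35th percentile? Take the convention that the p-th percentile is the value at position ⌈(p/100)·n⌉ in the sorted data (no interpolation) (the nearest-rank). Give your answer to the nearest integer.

Sorted: 10, 12, 13, 16, 18, 20, 23, 24, 25, 33, 35, 37, 40, 47, 48, 49, 55, 63, 67, 69, 70, 74.
n = 22.
Position = ⌈35/100 · 22⌉ = ⌈7.7⌉ = 8.
The value at rank 8 is 24.

24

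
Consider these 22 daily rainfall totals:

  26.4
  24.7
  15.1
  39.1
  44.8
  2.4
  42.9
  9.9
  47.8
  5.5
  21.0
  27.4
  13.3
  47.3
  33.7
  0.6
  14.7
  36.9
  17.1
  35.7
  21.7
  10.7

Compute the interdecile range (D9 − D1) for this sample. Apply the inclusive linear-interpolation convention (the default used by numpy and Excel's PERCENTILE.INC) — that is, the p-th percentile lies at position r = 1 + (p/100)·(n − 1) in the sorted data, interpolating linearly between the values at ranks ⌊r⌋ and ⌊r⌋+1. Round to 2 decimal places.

38.67

Sorted: 0.6, 2.4, 5.5, 9.9, 10.7, 13.3, 14.7, 15.1, 17.1, 21.0, 21.7, 24.7, 26.4, 27.4, 33.7, 35.7, 36.9, 39.1, 42.9, 44.8, 47.3, 47.8.
n = 22.
P10: r = 3.1; ranks 3–4 are 5.5, 9.9; interpolating gives 5.94.
P90: r = 19.9; ranks 19–20 are 42.9, 44.8; interpolating gives 44.61.
Difference: 44.61 − 5.94 = 38.67.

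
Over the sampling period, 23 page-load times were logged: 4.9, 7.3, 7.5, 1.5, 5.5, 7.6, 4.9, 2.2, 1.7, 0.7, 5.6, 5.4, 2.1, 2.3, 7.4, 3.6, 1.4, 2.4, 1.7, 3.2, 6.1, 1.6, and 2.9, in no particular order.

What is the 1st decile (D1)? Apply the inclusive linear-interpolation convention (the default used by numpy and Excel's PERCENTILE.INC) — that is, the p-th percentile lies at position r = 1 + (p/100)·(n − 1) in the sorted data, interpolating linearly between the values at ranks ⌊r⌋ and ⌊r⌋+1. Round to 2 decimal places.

1.52

Sorted: 0.7, 1.4, 1.5, 1.6, 1.7, 1.7, 2.1, 2.2, 2.3, 2.4, 2.9, 3.2, 3.6, 4.9, 4.9, 5.4, 5.5, 5.6, 6.1, 7.3, 7.4, 7.5, 7.6.
n = 23.
r = 1 + (10/100)·(23 − 1) = 1 + 2.2 = 3.2.
Rank 3 is 1.5 and rank 4 is 1.6.
Interpolate: 1.5 + 0.2·(1.6 − 1.5) = 1.5 + 0.2·0.1 = 1.52.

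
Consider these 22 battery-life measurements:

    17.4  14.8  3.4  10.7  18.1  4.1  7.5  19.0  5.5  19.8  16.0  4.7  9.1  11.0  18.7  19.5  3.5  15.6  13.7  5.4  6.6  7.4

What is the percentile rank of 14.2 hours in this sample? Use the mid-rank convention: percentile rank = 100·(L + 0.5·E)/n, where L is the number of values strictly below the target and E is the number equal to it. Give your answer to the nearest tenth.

59.1

Sorted: 3.4, 3.5, 4.1, 4.7, 5.4, 5.5, 6.6, 7.4, 7.5, 9.1, 10.7, 11.0, 13.7, 14.8, 15.6, 16.0, 17.4, 18.1, 18.7, 19.0, 19.5, 19.8.
Count below 14.2: L = 13; count equal: E = 0; n = 22.
Percentile rank = 100·(13 + 0.5·0)/22 = 100·13/22 = 59.09.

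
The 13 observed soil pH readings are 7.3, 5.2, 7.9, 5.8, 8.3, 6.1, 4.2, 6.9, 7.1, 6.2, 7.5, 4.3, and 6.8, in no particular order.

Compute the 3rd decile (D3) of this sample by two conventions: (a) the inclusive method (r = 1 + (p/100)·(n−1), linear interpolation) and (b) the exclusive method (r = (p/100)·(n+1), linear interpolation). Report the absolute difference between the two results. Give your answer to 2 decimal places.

0.12

Sorted: 4.2, 4.3, 5.2, 5.8, 6.1, 6.2, 6.8, 6.9, 7.1, 7.3, 7.5, 7.9, 8.3.
n = 13.
(a) r = 4.6; between ranks 4 (5.8) and 5 (6.1): 5.98.
(b) r = 4.2; between ranks 4 (5.8) and 5 (6.1): 5.86.
|5.98 − 5.86| = 0.12.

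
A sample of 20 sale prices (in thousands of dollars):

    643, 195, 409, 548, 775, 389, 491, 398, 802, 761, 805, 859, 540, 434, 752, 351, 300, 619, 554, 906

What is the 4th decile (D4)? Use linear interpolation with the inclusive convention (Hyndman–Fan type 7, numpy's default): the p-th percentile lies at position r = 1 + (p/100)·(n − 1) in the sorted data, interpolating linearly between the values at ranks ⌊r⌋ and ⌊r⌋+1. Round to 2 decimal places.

520.40

Sorted: 195, 300, 351, 389, 398, 409, 434, 491, 540, 548, 554, 619, 643, 752, 761, 775, 802, 805, 859, 906.
n = 20.
r = 1 + (40/100)·(20 − 1) = 1 + 7.6 = 8.6.
Rank 8 is 491 and rank 9 is 540.
Interpolate: 491 + 0.6·(540 − 491) = 491 + 0.6·49 = 520.4.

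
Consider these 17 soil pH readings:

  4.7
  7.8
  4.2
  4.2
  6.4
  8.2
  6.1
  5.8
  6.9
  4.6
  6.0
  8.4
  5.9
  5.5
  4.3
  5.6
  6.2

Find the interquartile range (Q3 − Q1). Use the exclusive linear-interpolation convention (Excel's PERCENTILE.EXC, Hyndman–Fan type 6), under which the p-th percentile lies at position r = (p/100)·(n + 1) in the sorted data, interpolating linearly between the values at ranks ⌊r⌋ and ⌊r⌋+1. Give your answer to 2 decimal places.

2.00

Sorted: 4.2, 4.2, 4.3, 4.6, 4.7, 5.5, 5.6, 5.8, 5.9, 6.0, 6.1, 6.2, 6.4, 6.9, 7.8, 8.2, 8.4.
n = 17.
P25: r = 4.5; ranks 4–5 are 4.6, 4.7; interpolating gives 4.65.
P75: r = 13.5; ranks 13–14 are 6.4, 6.9; interpolating gives 6.65.
Difference: 6.65 − 4.65 = 2.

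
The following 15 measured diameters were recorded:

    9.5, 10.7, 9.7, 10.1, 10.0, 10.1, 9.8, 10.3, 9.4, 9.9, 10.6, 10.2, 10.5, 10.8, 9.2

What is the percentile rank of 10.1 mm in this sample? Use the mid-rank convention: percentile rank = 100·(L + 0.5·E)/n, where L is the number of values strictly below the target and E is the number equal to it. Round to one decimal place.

53.3

Sorted: 9.2, 9.4, 9.5, 9.7, 9.8, 9.9, 10.0, 10.1, 10.1, 10.2, 10.3, 10.5, 10.6, 10.7, 10.8.
Count below 10.1: L = 7; count equal: E = 2; n = 15.
Percentile rank = 100·(7 + 0.5·2)/15 = 100·8/15 = 53.33.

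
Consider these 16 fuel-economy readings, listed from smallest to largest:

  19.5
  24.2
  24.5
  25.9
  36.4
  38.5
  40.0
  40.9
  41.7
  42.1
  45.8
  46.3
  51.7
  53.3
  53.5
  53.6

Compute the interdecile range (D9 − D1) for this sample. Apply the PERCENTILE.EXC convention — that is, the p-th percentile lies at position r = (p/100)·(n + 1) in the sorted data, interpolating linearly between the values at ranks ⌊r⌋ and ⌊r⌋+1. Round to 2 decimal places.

30.74

n = 16.
P10: r = 1.7; ranks 1–2 are 19.5, 24.2; interpolating gives 22.79.
P90: r = 15.3; ranks 15–16 are 53.5, 53.6; interpolating gives 53.53.
Difference: 53.53 − 22.79 = 30.74.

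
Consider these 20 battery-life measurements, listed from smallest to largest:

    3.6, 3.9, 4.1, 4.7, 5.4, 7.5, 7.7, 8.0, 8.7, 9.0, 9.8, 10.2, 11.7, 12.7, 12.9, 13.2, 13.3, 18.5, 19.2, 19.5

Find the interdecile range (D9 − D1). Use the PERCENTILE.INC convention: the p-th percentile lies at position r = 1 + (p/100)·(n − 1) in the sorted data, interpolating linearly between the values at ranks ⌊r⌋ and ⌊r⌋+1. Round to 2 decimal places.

n = 20.
P10: r = 2.9; ranks 2–3 are 3.9, 4.1; interpolating gives 4.08.
P90: r = 18.1; ranks 18–19 are 18.5, 19.2; interpolating gives 18.57.
Difference: 18.57 − 4.08 = 14.49.

14.49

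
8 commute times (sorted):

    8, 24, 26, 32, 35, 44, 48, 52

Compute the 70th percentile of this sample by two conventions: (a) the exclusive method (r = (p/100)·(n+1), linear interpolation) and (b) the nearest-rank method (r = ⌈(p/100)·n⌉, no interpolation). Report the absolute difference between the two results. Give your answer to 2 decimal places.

1.20

n = 8.
(a) r = 6.3; between ranks 6 (44) and 7 (48): 45.2.
(b) the nearest-rank method: rank 6 → 44.
|45.2 − 44| = 1.2.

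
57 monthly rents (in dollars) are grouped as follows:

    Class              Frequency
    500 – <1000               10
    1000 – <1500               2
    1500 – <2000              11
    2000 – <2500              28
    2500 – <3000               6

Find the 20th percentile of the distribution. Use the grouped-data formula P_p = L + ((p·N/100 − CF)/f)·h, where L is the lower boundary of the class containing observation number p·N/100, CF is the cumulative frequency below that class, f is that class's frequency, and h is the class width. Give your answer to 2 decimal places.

1350.00

N = 57; target position k = 20/100 · 57 = 11.4.
Cumulative frequencies: 10, 12, 23, 51, 57.
Observation 11.4 falls in the class 1000 – <1500.
L = 1000, CF = 10, f = 2, h = 500.
P20 = 1000 + ((11.4 − 10)/2)·500 = 1000 + 350 = 1350.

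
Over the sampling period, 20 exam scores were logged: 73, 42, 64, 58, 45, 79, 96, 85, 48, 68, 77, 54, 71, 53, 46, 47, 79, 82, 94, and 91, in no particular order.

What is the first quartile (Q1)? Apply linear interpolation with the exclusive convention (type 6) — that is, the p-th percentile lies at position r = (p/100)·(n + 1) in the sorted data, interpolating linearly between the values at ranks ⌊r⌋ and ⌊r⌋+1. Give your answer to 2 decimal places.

49.25

Sorted: 42, 45, 46, 47, 48, 53, 54, 58, 64, 68, 71, 73, 77, 79, 79, 82, 85, 91, 94, 96.
n = 20.
r = (25/100)·(20 + 1) = 5.25.
Rank 5 is 48 and rank 6 is 53.
Interpolate: 48 + 0.25·(53 − 48) = 48 + 0.25·5 = 49.25.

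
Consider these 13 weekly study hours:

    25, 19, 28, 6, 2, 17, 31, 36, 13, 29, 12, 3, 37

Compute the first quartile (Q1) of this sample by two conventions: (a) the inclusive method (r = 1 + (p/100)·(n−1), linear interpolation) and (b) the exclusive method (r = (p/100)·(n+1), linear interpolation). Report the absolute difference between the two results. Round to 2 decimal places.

3.00

Sorted: 2, 3, 6, 12, 13, 17, 19, 25, 28, 29, 31, 36, 37.
n = 13.
(a) r = 4 → value at rank 4 = 12.
(b) r = 3.5; between ranks 3 (6) and 4 (12): 9.
|12 − 9| = 3.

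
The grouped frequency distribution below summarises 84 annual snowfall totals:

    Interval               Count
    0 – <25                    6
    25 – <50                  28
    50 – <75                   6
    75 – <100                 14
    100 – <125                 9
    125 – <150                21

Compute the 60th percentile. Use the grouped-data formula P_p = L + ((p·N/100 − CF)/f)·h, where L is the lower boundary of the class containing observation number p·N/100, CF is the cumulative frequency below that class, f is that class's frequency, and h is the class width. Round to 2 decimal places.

N = 84; target position k = 60/100 · 84 = 50.4.
Cumulative frequencies: 6, 34, 40, 54, 63, 84.
Observation 50.4 falls in the class 75 – <100.
L = 75, CF = 40, f = 14, h = 25.
P60 = 75 + ((50.4 − 40)/14)·25 = 75 + 18.5714 = 93.5714.

93.57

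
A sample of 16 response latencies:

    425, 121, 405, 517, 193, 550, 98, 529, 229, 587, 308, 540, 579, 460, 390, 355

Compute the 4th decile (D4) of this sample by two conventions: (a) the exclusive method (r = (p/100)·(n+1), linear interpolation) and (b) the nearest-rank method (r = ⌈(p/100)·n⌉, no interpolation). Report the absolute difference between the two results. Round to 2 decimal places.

Sorted: 98, 121, 193, 229, 308, 355, 390, 405, 425, 460, 517, 529, 540, 550, 579, 587.
n = 16.
(a) r = 6.8; between ranks 6 (355) and 7 (390): 383.
(b) the nearest-rank method: rank 7 → 390.
|383 − 390| = 7.

7.00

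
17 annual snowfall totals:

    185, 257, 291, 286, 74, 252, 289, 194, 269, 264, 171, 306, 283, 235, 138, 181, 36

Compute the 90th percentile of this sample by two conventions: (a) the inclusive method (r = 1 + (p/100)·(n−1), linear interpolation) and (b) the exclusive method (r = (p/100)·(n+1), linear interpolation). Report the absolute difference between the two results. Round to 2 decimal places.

4.20

Sorted: 36, 74, 138, 171, 181, 185, 194, 235, 252, 257, 264, 269, 283, 286, 289, 291, 306.
n = 17.
(a) r = 15.4; between ranks 15 (289) and 16 (291): 289.8.
(b) r = 16.2; between ranks 16 (291) and 17 (306): 294.
|289.8 − 294| = 4.2.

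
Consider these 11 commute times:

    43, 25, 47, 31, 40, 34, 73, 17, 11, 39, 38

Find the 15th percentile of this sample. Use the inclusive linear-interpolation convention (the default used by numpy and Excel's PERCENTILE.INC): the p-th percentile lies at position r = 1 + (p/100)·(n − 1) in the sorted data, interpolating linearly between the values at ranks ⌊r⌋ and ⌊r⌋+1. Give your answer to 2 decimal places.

Sorted: 11, 17, 25, 31, 34, 38, 39, 40, 43, 47, 73.
n = 11.
r = 1 + (15/100)·(11 − 1) = 1 + 1.5 = 2.5.
Rank 2 is 17 and rank 3 is 25.
Interpolate: 17 + 0.5·(25 − 17) = 17 + 0.5·8 = 21.

21.00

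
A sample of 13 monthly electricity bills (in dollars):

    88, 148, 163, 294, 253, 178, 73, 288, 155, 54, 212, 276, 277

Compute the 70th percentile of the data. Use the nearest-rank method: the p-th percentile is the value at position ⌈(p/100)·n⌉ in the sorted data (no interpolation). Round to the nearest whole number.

276

Sorted: 54, 73, 88, 148, 155, 163, 178, 212, 253, 276, 277, 288, 294.
n = 13.
Position = ⌈70/100 · 13⌉ = ⌈9.1⌉ = 10.
The value at rank 10 is 276.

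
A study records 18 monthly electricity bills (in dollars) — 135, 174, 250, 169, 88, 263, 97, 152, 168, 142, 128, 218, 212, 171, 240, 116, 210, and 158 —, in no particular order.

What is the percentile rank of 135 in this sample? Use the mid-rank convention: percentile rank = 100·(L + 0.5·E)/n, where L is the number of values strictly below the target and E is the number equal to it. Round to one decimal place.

Sorted: 88, 97, 116, 128, 135, 142, 152, 158, 168, 169, 171, 174, 210, 212, 218, 240, 250, 263.
Count below 135: L = 4; count equal: E = 1; n = 18.
Percentile rank = 100·(4 + 0.5·1)/18 = 100·4.5/18 = 25.

25.0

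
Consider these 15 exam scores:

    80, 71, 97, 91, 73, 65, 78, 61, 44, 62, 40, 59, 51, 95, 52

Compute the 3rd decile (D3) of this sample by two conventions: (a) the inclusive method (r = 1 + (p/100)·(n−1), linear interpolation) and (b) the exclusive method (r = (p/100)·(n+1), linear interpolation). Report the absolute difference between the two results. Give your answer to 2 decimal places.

Sorted: 40, 44, 51, 52, 59, 61, 62, 65, 71, 73, 78, 80, 91, 95, 97.
n = 15.
(a) r = 5.2; between ranks 5 (59) and 6 (61): 59.4.
(b) r = 4.8; between ranks 4 (52) and 5 (59): 57.6.
|59.4 − 57.6| = 1.8.

1.80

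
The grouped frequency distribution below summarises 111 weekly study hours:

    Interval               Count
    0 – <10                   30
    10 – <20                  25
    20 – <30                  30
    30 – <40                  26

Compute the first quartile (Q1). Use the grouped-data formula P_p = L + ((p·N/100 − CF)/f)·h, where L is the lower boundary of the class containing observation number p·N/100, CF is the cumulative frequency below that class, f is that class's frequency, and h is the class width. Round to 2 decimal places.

N = 111; target position k = 25/100 · 111 = 27.75.
Cumulative frequencies: 30, 55, 85, 111.
Observation 27.75 falls in the class 0 – <10.
L = 0, CF = 0, f = 30, h = 10.
P25 = 0 + ((27.75 − 0)/30)·10 = 0 + 9.25 = 9.25.

9.25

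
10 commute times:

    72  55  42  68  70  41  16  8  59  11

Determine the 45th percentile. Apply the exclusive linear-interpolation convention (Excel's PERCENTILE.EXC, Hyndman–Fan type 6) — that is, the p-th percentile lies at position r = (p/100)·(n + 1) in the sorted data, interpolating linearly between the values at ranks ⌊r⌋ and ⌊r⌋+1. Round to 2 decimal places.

41.95

Sorted: 8, 11, 16, 41, 42, 55, 59, 68, 70, 72.
n = 10.
r = (45/100)·(10 + 1) = 4.95.
Rank 4 is 41 and rank 5 is 42.
Interpolate: 41 + 0.95·(42 − 41) = 41 + 0.95·1 = 41.95.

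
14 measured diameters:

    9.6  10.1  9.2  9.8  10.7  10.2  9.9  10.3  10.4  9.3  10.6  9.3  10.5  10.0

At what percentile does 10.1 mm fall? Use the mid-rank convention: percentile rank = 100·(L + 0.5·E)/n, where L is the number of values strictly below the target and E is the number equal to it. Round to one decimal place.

53.6

Sorted: 9.2, 9.3, 9.3, 9.6, 9.8, 9.9, 10.0, 10.1, 10.2, 10.3, 10.4, 10.5, 10.6, 10.7.
Count below 10.1: L = 7; count equal: E = 1; n = 14.
Percentile rank = 100·(7 + 0.5·1)/14 = 100·7.5/14 = 53.57.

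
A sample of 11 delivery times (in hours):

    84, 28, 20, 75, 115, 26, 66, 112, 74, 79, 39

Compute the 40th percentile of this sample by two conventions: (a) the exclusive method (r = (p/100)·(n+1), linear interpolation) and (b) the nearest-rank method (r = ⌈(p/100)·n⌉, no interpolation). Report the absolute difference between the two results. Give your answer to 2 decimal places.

5.40

Sorted: 20, 26, 28, 39, 66, 74, 75, 79, 84, 112, 115.
n = 11.
(a) r = 4.8; between ranks 4 (39) and 5 (66): 60.6.
(b) the nearest-rank method: rank 5 → 66.
|60.6 − 66| = 5.4.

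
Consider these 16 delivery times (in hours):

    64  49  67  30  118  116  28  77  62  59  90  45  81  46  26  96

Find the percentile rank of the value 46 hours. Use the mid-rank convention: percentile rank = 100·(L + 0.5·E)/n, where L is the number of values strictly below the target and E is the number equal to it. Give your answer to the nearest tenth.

Sorted: 26, 28, 30, 45, 46, 49, 59, 62, 64, 67, 77, 81, 90, 96, 116, 118.
Count below 46: L = 4; count equal: E = 1; n = 16.
Percentile rank = 100·(4 + 0.5·1)/16 = 100·4.5/16 = 28.12.

28.1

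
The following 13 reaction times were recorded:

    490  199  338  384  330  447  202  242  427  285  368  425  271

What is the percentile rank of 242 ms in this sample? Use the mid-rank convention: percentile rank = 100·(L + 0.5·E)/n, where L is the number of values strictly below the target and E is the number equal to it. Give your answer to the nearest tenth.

Sorted: 199, 202, 242, 271, 285, 330, 338, 368, 384, 425, 427, 447, 490.
Count below 242: L = 2; count equal: E = 1; n = 13.
Percentile rank = 100·(2 + 0.5·1)/13 = 100·2.5/13 = 19.23.

19.2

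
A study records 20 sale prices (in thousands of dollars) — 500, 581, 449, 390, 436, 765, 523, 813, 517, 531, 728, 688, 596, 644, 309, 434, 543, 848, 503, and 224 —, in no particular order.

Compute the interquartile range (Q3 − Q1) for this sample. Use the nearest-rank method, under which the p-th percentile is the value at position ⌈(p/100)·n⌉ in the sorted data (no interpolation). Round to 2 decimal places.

Sorted: 224, 309, 390, 434, 436, 449, 500, 503, 517, 523, 531, 543, 581, 596, 644, 688, 728, 765, 813, 848.
n = 20.
P25: rank ⌈25/100·20⌉ = 5 → 436.
P75: rank ⌈75/100·20⌉ = 15 → 644.
Difference: 644 − 436 = 208.

208.00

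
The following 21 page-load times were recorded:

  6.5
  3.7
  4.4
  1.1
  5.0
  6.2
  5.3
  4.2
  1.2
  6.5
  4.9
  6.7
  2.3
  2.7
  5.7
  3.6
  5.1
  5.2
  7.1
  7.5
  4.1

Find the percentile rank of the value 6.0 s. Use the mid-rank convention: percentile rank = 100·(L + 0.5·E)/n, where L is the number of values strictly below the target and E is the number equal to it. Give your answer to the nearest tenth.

71.4

Sorted: 1.1, 1.2, 2.3, 2.7, 3.6, 3.7, 4.1, 4.2, 4.4, 4.9, 5.0, 5.1, 5.2, 5.3, 5.7, 6.2, 6.5, 6.5, 6.7, 7.1, 7.5.
Count below 6.0: L = 15; count equal: E = 0; n = 21.
Percentile rank = 100·(15 + 0.5·0)/21 = 100·15/21 = 71.43.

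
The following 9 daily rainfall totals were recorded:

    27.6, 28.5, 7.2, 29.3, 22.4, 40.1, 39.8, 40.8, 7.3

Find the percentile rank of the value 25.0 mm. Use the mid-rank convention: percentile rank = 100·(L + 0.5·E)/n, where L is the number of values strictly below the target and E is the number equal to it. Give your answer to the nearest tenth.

Sorted: 7.2, 7.3, 22.4, 27.6, 28.5, 29.3, 39.8, 40.1, 40.8.
Count below 25.0: L = 3; count equal: E = 0; n = 9.
Percentile rank = 100·(3 + 0.5·0)/9 = 100·3/9 = 33.33.

33.3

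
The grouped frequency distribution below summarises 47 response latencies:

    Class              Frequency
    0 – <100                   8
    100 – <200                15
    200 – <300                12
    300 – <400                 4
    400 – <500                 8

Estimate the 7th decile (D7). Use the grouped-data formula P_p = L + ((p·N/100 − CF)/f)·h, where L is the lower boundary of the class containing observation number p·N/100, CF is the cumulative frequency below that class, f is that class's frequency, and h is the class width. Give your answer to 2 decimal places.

282.50

N = 47; target position k = 70/100 · 47 = 32.9.
Cumulative frequencies: 8, 23, 35, 39, 47.
Observation 32.9 falls in the class 200 – <300.
L = 200, CF = 23, f = 12, h = 100.
P70 = 200 + ((32.9 − 23)/12)·100 = 200 + 82.5 = 282.5.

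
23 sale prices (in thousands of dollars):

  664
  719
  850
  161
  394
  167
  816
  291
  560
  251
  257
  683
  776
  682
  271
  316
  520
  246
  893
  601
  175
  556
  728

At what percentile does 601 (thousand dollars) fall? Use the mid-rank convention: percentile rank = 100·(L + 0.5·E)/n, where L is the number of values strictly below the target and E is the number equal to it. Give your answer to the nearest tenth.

58.7

Sorted: 161, 167, 175, 246, 251, 257, 271, 291, 316, 394, 520, 556, 560, 601, 664, 682, 683, 719, 728, 776, 816, 850, 893.
Count below 601: L = 13; count equal: E = 1; n = 23.
Percentile rank = 100·(13 + 0.5·1)/23 = 100·13.5/23 = 58.7.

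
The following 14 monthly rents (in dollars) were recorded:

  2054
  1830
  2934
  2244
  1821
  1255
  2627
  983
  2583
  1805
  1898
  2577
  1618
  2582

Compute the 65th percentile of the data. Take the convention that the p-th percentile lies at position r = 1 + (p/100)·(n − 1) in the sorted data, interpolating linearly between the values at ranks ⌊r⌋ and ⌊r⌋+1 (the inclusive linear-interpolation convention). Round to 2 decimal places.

2393.85

Sorted: 983, 1255, 1618, 1805, 1821, 1830, 1898, 2054, 2244, 2577, 2582, 2583, 2627, 2934.
n = 14.
r = 1 + (65/100)·(14 − 1) = 1 + 8.45 = 9.45.
Rank 9 is 2244 and rank 10 is 2577.
Interpolate: 2244 + 0.45·(2577 − 2244) = 2244 + 0.45·333 = 2393.85.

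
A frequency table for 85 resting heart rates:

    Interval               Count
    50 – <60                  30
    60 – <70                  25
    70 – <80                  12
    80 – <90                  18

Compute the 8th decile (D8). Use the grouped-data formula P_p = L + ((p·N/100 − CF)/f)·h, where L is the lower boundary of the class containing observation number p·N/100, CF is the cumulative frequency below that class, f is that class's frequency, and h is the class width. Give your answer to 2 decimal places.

N = 85; target position k = 80/100 · 85 = 68.
Cumulative frequencies: 30, 55, 67, 85.
Observation 68 falls in the class 80 – <90.
L = 80, CF = 67, f = 18, h = 10.
P80 = 80 + ((68 − 67)/18)·10 = 80 + 0.555556 = 80.5556.

80.56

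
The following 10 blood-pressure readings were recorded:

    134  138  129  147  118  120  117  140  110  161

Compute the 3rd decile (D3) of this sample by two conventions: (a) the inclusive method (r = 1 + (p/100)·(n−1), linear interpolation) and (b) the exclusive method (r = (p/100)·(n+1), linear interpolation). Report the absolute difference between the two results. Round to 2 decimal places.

Sorted: 110, 117, 118, 120, 129, 134, 138, 140, 147, 161.
n = 10.
(a) r = 3.7; between ranks 3 (118) and 4 (120): 119.4.
(b) r = 3.3; between ranks 3 (118) and 4 (120): 118.6.
|119.4 − 118.6| = 0.8.

0.80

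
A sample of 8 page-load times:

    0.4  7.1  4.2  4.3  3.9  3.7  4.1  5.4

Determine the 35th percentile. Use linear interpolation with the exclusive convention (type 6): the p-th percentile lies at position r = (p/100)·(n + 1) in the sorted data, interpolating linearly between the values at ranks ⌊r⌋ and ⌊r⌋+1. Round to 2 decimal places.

Sorted: 0.4, 3.7, 3.9, 4.1, 4.2, 4.3, 5.4, 7.1.
n = 8.
r = (35/100)·(8 + 1) = 3.15.
Rank 3 is 3.9 and rank 4 is 4.1.
Interpolate: 3.9 + 0.15·(4.1 − 3.9) = 3.9 + 0.15·0.2 = 3.93.

3.93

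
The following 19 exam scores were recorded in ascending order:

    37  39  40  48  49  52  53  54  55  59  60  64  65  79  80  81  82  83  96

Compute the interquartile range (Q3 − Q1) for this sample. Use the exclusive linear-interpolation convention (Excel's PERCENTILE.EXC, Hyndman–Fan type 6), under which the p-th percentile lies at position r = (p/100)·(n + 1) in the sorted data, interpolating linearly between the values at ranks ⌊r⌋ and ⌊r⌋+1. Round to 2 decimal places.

n = 19.
P25: r = 5 (integer) → 49.
P75: r = 15 (integer) → 80.
Difference: 80 − 49 = 31.

31.00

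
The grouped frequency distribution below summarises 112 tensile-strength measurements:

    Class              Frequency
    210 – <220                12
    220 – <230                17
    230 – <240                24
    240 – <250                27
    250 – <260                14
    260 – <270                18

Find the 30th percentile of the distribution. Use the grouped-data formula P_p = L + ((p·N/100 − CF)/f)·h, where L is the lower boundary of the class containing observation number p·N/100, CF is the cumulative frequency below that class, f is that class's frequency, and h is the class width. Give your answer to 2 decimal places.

N = 112; target position k = 30/100 · 112 = 33.6.
Cumulative frequencies: 12, 29, 53, 80, 94, 112.
Observation 33.6 falls in the class 230 – <240.
L = 230, CF = 29, f = 24, h = 10.
P30 = 230 + ((33.6 − 29)/24)·10 = 230 + 1.91667 = 231.917.

231.92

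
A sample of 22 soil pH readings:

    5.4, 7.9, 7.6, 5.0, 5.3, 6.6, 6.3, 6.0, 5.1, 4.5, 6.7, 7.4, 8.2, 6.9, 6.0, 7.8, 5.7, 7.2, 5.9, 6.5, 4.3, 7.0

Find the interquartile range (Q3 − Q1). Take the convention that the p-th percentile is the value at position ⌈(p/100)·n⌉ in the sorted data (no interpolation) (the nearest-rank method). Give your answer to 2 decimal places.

1.80

Sorted: 4.3, 4.5, 5.0, 5.1, 5.3, 5.4, 5.7, 5.9, 6.0, 6.0, 6.3, 6.5, 6.6, 6.7, 6.9, 7.0, 7.2, 7.4, 7.6, 7.8, 7.9, 8.2.
n = 22.
P25: rank ⌈25/100·22⌉ = 6 → 5.4.
P75: rank ⌈75/100·22⌉ = 17 → 7.2.
Difference: 7.2 − 5.4 = 1.8.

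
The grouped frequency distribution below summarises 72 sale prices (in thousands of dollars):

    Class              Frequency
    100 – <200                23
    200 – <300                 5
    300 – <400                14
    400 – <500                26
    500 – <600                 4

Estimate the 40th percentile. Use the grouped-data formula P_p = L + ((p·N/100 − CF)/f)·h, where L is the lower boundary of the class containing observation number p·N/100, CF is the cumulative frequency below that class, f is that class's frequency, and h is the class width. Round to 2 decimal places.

N = 72; target position k = 40/100 · 72 = 28.8.
Cumulative frequencies: 23, 28, 42, 68, 72.
Observation 28.8 falls in the class 300 – <400.
L = 300, CF = 28, f = 14, h = 100.
P40 = 300 + ((28.8 − 28)/14)·100 = 300 + 5.71429 = 305.714.

305.71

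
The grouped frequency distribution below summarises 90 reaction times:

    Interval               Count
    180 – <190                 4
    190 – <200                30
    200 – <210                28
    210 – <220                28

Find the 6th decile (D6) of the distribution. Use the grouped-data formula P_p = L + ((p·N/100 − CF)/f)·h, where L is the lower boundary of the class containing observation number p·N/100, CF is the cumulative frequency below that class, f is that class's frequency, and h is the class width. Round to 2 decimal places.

207.14

N = 90; target position k = 60/100 · 90 = 54.
Cumulative frequencies: 4, 34, 62, 90.
Observation 54 falls in the class 200 – <210.
L = 200, CF = 34, f = 28, h = 10.
P60 = 200 + ((54 − 34)/28)·10 = 200 + 7.14286 = 207.143.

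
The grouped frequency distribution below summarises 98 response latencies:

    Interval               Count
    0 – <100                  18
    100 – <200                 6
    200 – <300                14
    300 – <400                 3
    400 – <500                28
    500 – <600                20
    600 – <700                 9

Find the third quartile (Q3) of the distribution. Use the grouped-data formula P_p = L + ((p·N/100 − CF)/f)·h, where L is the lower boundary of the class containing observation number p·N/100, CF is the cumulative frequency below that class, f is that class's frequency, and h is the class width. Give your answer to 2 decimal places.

N = 98; target position k = 75/100 · 98 = 73.5.
Cumulative frequencies: 18, 24, 38, 41, 69, 89, 98.
Observation 73.5 falls in the class 500 – <600.
L = 500, CF = 69, f = 20, h = 100.
P75 = 500 + ((73.5 − 69)/20)·100 = 500 + 22.5 = 522.5.

522.50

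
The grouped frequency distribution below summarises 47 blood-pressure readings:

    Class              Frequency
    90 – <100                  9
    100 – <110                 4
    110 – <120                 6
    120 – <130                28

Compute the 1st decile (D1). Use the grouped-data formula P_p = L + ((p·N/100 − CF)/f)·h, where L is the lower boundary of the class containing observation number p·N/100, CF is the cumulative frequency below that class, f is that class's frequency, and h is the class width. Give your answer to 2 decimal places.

95.22

N = 47; target position k = 10/100 · 47 = 4.7.
Cumulative frequencies: 9, 13, 19, 47.
Observation 4.7 falls in the class 90 – <100.
L = 90, CF = 0, f = 9, h = 10.
P10 = 90 + ((4.7 − 0)/9)·10 = 90 + 5.22222 = 95.2222.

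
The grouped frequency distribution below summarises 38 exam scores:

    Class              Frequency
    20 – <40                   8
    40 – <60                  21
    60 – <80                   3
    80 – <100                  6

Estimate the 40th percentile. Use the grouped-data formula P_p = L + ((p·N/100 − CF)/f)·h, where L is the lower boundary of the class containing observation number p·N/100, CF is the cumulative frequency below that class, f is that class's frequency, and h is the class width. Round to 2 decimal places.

N = 38; target position k = 40/100 · 38 = 15.2.
Cumulative frequencies: 8, 29, 32, 38.
Observation 15.2 falls in the class 40 – <60.
L = 40, CF = 8, f = 21, h = 20.
P40 = 40 + ((15.2 − 8)/21)·20 = 40 + 6.85714 = 46.8571.

46.86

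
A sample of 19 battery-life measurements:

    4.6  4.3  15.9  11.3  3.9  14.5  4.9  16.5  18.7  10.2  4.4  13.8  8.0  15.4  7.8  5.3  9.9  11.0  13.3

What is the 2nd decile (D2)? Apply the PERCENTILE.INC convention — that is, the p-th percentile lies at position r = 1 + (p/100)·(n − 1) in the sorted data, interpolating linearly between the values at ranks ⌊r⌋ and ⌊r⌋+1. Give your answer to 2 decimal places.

4.78

Sorted: 3.9, 4.3, 4.4, 4.6, 4.9, 5.3, 7.8, 8.0, 9.9, 10.2, 11.0, 11.3, 13.3, 13.8, 14.5, 15.4, 15.9, 16.5, 18.7.
n = 19.
r = 1 + (20/100)·(19 − 1) = 1 + 3.6 = 4.6.
Rank 4 is 4.6 and rank 5 is 4.9.
Interpolate: 4.6 + 0.6·(4.9 − 4.6) = 4.6 + 0.6·0.3 = 4.78.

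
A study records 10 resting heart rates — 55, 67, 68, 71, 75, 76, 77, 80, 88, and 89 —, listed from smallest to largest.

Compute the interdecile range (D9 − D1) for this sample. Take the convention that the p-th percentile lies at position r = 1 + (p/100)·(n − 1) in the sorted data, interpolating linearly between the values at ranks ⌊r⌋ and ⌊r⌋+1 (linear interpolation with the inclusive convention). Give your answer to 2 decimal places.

22.30

n = 10.
P10: r = 1.9; ranks 1–2 are 55, 67; interpolating gives 65.8.
P90: r = 9.1; ranks 9–10 are 88, 89; interpolating gives 88.1.
Difference: 88.1 − 65.8 = 22.3.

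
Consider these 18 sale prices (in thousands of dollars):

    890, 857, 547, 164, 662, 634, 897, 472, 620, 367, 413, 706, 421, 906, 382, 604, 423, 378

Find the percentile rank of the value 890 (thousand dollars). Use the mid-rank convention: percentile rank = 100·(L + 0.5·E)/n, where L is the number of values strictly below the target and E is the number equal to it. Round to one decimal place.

86.1

Sorted: 164, 367, 378, 382, 413, 421, 423, 472, 547, 604, 620, 634, 662, 706, 857, 890, 897, 906.
Count below 890: L = 15; count equal: E = 1; n = 18.
Percentile rank = 100·(15 + 0.5·1)/18 = 100·15.5/18 = 86.11.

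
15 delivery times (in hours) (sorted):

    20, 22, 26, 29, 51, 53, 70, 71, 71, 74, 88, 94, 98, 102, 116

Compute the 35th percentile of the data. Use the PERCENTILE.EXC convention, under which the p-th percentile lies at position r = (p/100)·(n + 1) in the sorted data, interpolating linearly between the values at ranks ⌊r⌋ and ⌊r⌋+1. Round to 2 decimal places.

52.20

n = 15.
r = (35/100)·(15 + 1) = 5.6.
Rank 5 is 51 and rank 6 is 53.
Interpolate: 51 + 0.6·(53 − 51) = 51 + 0.6·2 = 52.2.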